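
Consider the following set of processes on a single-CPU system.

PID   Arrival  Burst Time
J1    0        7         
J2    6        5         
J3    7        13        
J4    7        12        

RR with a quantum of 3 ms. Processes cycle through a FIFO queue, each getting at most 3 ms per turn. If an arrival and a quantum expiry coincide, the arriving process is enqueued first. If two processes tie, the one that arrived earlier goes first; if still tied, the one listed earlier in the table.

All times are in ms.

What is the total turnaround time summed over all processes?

Gantt: | J1 0-6 | J2 6-9 | J1 9-10 | J3 10-13 | J4 13-16 | J2 16-18 | J3 18-21 | J4 21-24 | J3 24-27 | J4 27-30 | J3 30-33 | J4 33-36 | J3 36-37 |
Completion: J1=10  J2=18  J3=37  J4=36
Turnaround (C−A): J1=10  J2=12  J3=30  J4=29
Turnaround = completion − arrival: J1=10, J2=12, J3=30, J4=29
Total turnaround = 10 + 12 + 30 + 29 = 81

81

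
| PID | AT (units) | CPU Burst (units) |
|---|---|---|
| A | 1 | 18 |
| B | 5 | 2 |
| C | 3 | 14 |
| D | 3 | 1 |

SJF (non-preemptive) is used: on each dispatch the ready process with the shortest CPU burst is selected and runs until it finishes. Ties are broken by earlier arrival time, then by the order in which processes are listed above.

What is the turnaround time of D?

Timeline: | idle 0-1 | A 1-19 | D 19-20 | B 20-22 | C 22-36 |
Completion: A=19  B=22  C=36  D=20
Turnaround(D) = completion − arrival = 20 − 3 = 17

17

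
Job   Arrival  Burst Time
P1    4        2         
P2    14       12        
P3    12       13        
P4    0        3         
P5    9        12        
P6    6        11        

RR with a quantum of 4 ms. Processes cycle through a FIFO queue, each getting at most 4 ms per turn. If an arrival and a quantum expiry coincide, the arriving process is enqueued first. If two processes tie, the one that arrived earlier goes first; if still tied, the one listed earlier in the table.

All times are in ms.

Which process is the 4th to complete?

P5

Schedule: | P4 0-3 | idle 3-4 | P1 4-6 | P6 6-10 | P5 10-14 | P6 14-18 | P3 18-22 | P2 22-26 | P5 26-30 | P6 30-33 | P3 33-37 | P2 37-41 | P5 41-45 | P3 45-49 | P2 49-53 | P3 53-54 |
Completion: P1=6  P2=53  P3=54  P4=3  P5=45  P6=33
Turnaround (C−A): P1=2  P2=39  P3=42  P4=3  P5=36  P6=27
Finish order: P4 → P1 → P6 → P5 → P2 → P3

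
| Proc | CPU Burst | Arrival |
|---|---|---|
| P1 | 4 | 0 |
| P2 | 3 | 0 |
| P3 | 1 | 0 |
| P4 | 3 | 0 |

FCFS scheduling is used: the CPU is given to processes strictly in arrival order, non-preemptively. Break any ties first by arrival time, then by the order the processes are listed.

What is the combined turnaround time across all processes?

30

Schedule: | P1 0-4 | P2 4-7 | P3 7-8 | P4 8-11 |
Completion: P1=4  P2=7  P3=8  P4=11
Turnaround (C−A): P1=4  P2=7  P3=8  P4=11
Turnaround = completion − arrival: P1=4, P2=7, P3=8, P4=11
Total turnaround = 4 + 7 + 8 + 11 = 30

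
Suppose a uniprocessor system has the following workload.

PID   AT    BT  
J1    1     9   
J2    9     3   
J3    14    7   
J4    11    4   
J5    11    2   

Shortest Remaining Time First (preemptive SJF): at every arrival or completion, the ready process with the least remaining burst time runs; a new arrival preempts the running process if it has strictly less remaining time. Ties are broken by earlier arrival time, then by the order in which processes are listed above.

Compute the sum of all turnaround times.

Gantt: | idle 0-1 | J1 1-10 | J2 10-13 | J5 13-15 | J4 15-19 | J3 19-26 |
Completion: J1=10  J2=13  J3=26  J4=19  J5=15
Turnaround (C−A): J1=9  J2=4  J3=12  J4=8  J5=4
Turnaround = completion − arrival: J1=9, J2=4, J3=12, J4=8, J5=4
Total turnaround = 9 + 4 + 12 + 8 + 4 = 37

37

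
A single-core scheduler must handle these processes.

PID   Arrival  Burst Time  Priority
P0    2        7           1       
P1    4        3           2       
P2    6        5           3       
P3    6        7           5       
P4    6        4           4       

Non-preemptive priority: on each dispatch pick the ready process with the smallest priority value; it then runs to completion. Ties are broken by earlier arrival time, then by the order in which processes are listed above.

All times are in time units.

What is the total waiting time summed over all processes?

Gantt: | idle 0-2 | P0 2-9 | P1 9-12 | P2 12-17 | P4 17-21 | P3 21-28 |
Completion: P0=9  P1=12  P2=17  P3=28  P4=21
Turnaround (C−A): P0=7  P1=8  P2=11  P3=22  P4=15
Waiting = turnaround − burst: P0=0, P1=5, P2=6, P3=15, P4=11
Total waiting = 0 + 5 + 6 + 15 + 11 = 37

37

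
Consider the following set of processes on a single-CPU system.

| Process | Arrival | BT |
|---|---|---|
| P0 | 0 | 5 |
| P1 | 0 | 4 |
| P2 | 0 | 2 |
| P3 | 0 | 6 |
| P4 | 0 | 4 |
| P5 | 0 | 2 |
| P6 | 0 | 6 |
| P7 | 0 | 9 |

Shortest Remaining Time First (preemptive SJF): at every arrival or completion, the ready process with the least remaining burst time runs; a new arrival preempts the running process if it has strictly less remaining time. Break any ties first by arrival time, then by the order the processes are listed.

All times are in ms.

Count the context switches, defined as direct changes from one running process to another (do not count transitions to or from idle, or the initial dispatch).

7

Gantt: | P2 0-2 | P5 2-4 | P1 4-8 | P4 8-12 | P0 12-17 | P3 17-23 | P6 23-29 | P7 29-38 |
Completion: P0=17  P1=8  P2=2  P3=23  P4=12  P5=4  P6=29  P7=38
Turnaround (C−A): P0=17  P1=8  P2=2  P3=23  P4=12  P5=4  P6=29  P7=38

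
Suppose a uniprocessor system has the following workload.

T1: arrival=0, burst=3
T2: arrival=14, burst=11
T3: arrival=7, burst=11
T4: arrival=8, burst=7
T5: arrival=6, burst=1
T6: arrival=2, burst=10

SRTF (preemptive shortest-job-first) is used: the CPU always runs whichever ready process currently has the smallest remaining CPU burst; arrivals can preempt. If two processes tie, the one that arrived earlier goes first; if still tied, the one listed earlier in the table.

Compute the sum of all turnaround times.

83

Gantt: | T1 0-3 | T6 3-6 | T5 6-7 | T6 7-14 | T4 14-21 | T3 21-32 | T2 32-43 |
Completion: T1=3  T2=43  T3=32  T4=21  T5=7  T6=14
Turnaround (C−A): T1=3  T2=29  T3=25  T4=13  T5=1  T6=12
Turnaround = completion − arrival: T1=3, T2=29, T3=25, T4=13, T5=1, T6=12
Total turnaround = 3 + 29 + 25 + 13 + 1 + 12 = 83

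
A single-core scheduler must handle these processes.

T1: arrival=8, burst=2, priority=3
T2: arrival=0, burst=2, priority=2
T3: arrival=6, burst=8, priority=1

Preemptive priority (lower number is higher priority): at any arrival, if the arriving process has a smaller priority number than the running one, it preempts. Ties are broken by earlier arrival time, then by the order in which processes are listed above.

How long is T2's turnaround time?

Gantt: | T2 0-2 | idle 2-6 | T3 6-14 | T1 14-16 |
Completion: T1=16  T2=2  T3=14
Turnaround (C−A): T1=8  T2=2  T3=8
Turnaround(T2) = completion − arrival = 2 − 0 = 2

2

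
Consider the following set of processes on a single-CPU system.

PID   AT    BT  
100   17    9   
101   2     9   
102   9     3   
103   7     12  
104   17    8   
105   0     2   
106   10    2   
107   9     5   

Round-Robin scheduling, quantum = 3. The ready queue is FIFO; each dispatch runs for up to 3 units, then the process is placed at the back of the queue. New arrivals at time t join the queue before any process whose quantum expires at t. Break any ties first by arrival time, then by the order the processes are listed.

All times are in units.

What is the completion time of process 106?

Schedule: | 105 0-2 | 101 2-8 | 103 8-11 | 101 11-14 | 102 14-17 | 107 17-20 | 106 20-22 | 103 22-25 | 100 25-28 | 104 28-31 | 107 31-33 | 103 33-36 | 100 36-39 | 104 39-42 | 103 42-45 | 100 45-48 | 104 48-50 |
Completion: 100=48  101=14  102=17  103=45  104=50  105=2  106=22  107=33
Turnaround (C−A): 100=31  101=12  102=8  103=38  104=33  105=2  106=12  107=24

22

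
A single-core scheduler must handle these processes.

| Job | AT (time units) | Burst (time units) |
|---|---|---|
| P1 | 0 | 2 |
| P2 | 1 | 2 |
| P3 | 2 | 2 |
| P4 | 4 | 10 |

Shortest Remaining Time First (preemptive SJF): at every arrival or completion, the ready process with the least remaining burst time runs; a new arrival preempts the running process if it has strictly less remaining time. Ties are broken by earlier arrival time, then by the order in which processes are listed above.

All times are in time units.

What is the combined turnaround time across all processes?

21

Schedule: | P1 0-2 | P2 2-4 | P3 4-6 | P4 6-16 |
Completion: P1=2  P2=4  P3=6  P4=16
Turnaround (C−A): P1=2  P2=3  P3=4  P4=12
Turnaround = completion − arrival: P1=2, P2=3, P3=4, P4=12
Total turnaround = 2 + 3 + 4 + 12 = 21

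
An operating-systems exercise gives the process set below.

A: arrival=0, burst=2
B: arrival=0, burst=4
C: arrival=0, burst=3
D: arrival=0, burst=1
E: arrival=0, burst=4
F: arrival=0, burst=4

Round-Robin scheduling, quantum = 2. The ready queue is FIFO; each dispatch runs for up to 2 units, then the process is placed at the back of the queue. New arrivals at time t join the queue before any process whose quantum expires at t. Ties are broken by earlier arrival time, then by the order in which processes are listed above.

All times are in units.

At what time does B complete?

Timeline: | A 0-2 | B 2-4 | C 4-6 | D 6-7 | E 7-9 | F 9-11 | B 11-13 | C 13-14 | E 14-16 | F 16-18 |
Completion: A=2  B=13  C=14  D=7  E=16  F=18

13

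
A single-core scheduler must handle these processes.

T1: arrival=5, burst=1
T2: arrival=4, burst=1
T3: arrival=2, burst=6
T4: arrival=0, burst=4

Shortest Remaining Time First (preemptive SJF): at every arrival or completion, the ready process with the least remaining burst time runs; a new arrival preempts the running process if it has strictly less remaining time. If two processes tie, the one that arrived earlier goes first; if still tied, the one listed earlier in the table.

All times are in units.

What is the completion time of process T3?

Schedule: | T4 0-4 | T2 4-5 | T1 5-6 | T3 6-12 |
Completion: T1=6  T2=5  T3=12  T4=4
Turnaround (C−A): T1=1  T2=1  T3=10  T4=4

12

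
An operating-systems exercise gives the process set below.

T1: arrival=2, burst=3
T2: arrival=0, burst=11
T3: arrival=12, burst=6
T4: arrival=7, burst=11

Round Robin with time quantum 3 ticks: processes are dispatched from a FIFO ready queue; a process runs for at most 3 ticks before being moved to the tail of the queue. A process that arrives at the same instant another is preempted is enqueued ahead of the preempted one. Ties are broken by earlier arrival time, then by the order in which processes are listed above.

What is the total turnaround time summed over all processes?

Schedule: | T2 0-3 | T1 3-6 | T2 6-9 | T4 9-12 | T2 12-15 | T3 15-18 | T4 18-21 | T2 21-23 | T3 23-26 | T4 26-31 |
Completion: T1=6  T2=23  T3=26  T4=31
Turnaround = completion − arrival: T1=4, T2=23, T3=14, T4=24
Total turnaround = 4 + 23 + 14 + 24 = 65

65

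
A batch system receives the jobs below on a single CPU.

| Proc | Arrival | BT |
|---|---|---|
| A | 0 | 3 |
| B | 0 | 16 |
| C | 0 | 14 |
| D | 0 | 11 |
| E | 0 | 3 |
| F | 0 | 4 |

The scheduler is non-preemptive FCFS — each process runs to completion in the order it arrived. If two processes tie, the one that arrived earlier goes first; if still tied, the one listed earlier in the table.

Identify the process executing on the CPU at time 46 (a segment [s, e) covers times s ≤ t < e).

Timeline: | A 0-3 | B 3-19 | C 19-33 | D 33-44 | E 44-47 | F 47-51 |
Completion: A=3  B=19  C=33  D=44  E=47  F=51
Turnaround (C−A): A=3  B=19  C=33  D=44  E=47  F=51

E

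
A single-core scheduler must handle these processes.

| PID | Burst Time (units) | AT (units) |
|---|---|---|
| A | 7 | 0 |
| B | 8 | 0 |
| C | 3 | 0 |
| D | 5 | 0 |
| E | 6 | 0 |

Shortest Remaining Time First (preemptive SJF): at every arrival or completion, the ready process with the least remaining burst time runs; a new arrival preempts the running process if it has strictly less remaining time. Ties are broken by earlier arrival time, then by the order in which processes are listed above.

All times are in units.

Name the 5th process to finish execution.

Schedule: | C 0-3 | D 3-8 | E 8-14 | A 14-21 | B 21-29 |
Completion: A=21  B=29  C=3  D=8  E=14
Finish order: C → D → E → A → B

B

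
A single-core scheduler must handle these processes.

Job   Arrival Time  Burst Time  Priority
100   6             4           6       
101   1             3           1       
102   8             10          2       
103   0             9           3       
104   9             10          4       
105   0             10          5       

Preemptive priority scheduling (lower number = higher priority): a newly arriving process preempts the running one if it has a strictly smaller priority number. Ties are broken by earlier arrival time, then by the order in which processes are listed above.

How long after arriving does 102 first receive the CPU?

Schedule: | 103 0-1 | 101 1-4 | 103 4-8 | 102 8-18 | 103 18-22 | 104 22-32 | 105 32-42 | 100 42-46 |
Completion: 100=46  101=4  102=18  103=22  104=32  105=42
Turnaround (C−A): 100=40  101=3  102=10  103=22  104=23  105=42
Response(102) = first start − arrival = 8 − 8 = 0

0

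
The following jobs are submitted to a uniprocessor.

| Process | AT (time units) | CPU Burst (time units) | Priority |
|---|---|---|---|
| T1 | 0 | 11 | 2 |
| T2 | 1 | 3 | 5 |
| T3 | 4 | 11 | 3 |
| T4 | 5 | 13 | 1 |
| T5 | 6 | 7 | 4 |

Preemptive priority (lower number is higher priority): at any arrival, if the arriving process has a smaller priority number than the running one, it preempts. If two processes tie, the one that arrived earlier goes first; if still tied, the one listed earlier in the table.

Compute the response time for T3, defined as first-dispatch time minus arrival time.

Schedule: | T1 0-5 | T4 5-18 | T1 18-24 | T3 24-35 | T5 35-42 | T2 42-45 |
Completion: T1=24  T2=45  T3=35  T4=18  T5=42
Turnaround (C−A): T1=24  T2=44  T3=31  T4=13  T5=36
Response(T3) = first start − arrival = 24 − 4 = 20

20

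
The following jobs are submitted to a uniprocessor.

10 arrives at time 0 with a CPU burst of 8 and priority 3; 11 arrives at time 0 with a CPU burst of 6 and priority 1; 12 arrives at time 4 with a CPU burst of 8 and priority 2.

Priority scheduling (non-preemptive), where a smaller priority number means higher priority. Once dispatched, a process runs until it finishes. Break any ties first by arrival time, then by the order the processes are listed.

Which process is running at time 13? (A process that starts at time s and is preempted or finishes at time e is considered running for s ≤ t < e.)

Gantt: | 11 0-6 | 12 6-14 | 10 14-22 |
Completion: 10=22  11=6  12=14
Turnaround (C−A): 10=22  11=6  12=10

12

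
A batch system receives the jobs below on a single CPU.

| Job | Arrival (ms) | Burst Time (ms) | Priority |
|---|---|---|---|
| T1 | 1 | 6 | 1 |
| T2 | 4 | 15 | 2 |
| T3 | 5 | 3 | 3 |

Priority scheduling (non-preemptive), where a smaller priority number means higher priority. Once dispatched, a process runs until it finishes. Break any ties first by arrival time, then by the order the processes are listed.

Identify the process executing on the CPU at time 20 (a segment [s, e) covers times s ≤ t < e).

T2

Timeline: | idle 0-1 | T1 1-7 | T2 7-22 | T3 22-25 |
Completion: T1=7  T2=22  T3=25
Turnaround (C−A): T1=6  T2=18  T3=20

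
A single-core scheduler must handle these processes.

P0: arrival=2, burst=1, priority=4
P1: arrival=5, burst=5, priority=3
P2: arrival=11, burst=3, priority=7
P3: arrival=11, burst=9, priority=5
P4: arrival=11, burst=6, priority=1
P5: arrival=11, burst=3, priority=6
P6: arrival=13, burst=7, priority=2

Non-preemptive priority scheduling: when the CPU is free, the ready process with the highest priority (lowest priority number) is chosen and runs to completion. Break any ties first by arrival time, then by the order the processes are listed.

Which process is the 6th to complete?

Timeline: | idle 0-2 | P0 2-3 | idle 3-5 | P1 5-10 | idle 10-11 | P4 11-17 | P6 17-24 | P3 24-33 | P5 33-36 | P2 36-39 |
Completion: P0=3  P1=10  P2=39  P3=33  P4=17  P5=36  P6=24
Turnaround (C−A): P0=1  P1=5  P2=28  P3=22  P4=6  P5=25  P6=11
Finish order: P0 → P1 → P4 → P6 → P3 → P5 → P2

P5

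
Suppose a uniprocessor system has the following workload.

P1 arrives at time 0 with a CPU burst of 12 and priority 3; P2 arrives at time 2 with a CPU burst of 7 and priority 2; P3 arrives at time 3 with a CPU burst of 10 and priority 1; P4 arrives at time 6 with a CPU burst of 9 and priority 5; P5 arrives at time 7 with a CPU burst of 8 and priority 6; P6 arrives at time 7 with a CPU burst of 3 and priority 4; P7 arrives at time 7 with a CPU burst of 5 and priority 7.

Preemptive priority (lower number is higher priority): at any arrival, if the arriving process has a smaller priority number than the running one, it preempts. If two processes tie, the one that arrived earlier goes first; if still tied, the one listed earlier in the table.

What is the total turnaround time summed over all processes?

Gantt: | P1 0-2 | P2 2-3 | P3 3-13 | P2 13-19 | P1 19-29 | P6 29-32 | P4 32-41 | P5 41-49 | P7 49-54 |
Completion: P1=29  P2=19  P3=13  P4=41  P5=49  P6=32  P7=54
Turnaround = completion − arrival: P1=29, P2=17, P3=10, P4=35, P5=42, P6=25, P7=47
Total turnaround = 29 + 17 + 10 + 35 + 42 + 25 + 47 = 205

205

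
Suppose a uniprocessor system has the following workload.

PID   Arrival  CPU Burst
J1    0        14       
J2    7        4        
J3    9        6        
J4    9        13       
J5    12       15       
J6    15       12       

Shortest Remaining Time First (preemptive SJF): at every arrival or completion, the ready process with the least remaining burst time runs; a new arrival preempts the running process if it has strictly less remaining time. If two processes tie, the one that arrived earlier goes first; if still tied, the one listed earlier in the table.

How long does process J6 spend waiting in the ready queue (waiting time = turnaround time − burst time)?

9

Timeline: | J1 0-7 | J2 7-11 | J3 11-17 | J1 17-24 | J6 24-36 | J4 36-49 | J5 49-64 |
Completion: J1=24  J2=11  J3=17  J4=49  J5=64  J6=36
Turnaround (C−A): J1=24  J2=4  J3=8  J4=40  J5=52  J6=21
Waiting(J6) = turnaround − burst = 21 − 12 = 9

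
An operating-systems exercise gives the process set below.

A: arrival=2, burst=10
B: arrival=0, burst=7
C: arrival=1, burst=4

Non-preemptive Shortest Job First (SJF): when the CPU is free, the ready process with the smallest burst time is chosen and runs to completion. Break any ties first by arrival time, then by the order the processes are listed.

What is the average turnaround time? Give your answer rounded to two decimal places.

Gantt: | B 0-7 | C 7-11 | A 11-21 |
Completion: A=21  B=7  C=11
Turnaround times: A=19, B=7, C=10
Average turnaround = (19+7+10) / 3 = 36/3 = 12.00

12.00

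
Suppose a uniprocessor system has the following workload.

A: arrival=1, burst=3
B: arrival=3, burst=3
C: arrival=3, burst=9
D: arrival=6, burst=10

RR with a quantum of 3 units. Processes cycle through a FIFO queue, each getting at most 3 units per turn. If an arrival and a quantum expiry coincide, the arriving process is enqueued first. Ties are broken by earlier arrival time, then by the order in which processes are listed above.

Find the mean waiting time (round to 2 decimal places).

5.25

Gantt: | idle 0-1 | A 1-4 | B 4-7 | C 7-10 | D 10-13 | C 13-16 | D 16-19 | C 19-22 | D 22-26 |
Completion: A=4  B=7  C=22  D=26
Waiting times: A=0, B=1, C=10, D=10
Average waiting = (0+1+10+10) / 4 = 21/4 = 5.25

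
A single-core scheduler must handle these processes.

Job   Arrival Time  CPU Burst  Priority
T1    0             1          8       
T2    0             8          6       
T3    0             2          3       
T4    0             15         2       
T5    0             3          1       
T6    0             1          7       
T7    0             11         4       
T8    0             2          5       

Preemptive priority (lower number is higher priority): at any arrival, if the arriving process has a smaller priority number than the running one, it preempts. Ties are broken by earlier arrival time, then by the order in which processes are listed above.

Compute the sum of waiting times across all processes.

Schedule: | T5 0-3 | T4 3-18 | T3 18-20 | T7 20-31 | T8 31-33 | T2 33-41 | T6 41-42 | T1 42-43 |
Completion: T1=43  T2=41  T3=20  T4=18  T5=3  T6=42  T7=31  T8=33
Turnaround (C−A): T1=43  T2=41  T3=20  T4=18  T5=3  T6=42  T7=31  T8=33
Waiting = turnaround − burst: T1=42, T2=33, T3=18, T4=3, T5=0, T6=41, T7=20, T8=31
Total waiting = 42 + 33 + 18 + 3 + 0 + 41 + 20 + 31 = 188

188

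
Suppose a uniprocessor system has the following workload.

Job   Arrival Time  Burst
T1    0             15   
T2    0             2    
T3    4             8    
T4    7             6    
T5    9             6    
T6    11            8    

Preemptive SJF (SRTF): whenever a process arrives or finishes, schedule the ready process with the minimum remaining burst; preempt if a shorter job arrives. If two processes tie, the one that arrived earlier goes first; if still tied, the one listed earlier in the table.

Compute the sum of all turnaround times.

Timeline: | T2 0-2 | T1 2-4 | T3 4-12 | T4 12-18 | T5 18-24 | T6 24-32 | T1 32-45 |
Completion: T1=45  T2=2  T3=12  T4=18  T5=24  T6=32
Turnaround (C−A): T1=45  T2=2  T3=8  T4=11  T5=15  T6=21
Turnaround = completion − arrival: T1=45, T2=2, T3=8, T4=11, T5=15, T6=21
Total turnaround = 45 + 2 + 8 + 11 + 15 + 21 = 102

102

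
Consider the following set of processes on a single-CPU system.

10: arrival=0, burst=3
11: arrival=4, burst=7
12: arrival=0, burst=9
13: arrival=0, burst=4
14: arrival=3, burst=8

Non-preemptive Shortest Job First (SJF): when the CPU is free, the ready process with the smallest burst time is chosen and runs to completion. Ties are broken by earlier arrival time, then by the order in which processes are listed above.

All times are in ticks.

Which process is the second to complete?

Timeline: | 10 0-3 | 13 3-7 | 11 7-14 | 14 14-22 | 12 22-31 |
Completion: 10=3  11=14  12=31  13=7  14=22
Turnaround (C−A): 10=3  11=10  12=31  13=7  14=19
Finish order: 10 → 13 → 11 → 14 → 12

13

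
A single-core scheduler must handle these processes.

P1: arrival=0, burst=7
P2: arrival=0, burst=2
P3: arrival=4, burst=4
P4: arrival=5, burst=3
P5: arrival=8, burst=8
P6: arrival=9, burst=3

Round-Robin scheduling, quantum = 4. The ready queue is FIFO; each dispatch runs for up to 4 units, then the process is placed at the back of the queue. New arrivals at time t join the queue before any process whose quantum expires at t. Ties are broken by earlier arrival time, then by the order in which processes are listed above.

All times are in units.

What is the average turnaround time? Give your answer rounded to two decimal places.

Schedule: | P1 0-4 | P2 4-6 | P3 6-10 | P1 10-13 | P4 13-16 | P5 16-20 | P6 20-23 | P5 23-27 |
Completion: P1=13  P2=6  P3=10  P4=16  P5=27  P6=23
Turnaround times: P1=13, P2=6, P3=6, P4=11, P5=19, P6=14
Average turnaround = (13+6+6+11+19+14) / 6 = 69/6 = 11.50

11.50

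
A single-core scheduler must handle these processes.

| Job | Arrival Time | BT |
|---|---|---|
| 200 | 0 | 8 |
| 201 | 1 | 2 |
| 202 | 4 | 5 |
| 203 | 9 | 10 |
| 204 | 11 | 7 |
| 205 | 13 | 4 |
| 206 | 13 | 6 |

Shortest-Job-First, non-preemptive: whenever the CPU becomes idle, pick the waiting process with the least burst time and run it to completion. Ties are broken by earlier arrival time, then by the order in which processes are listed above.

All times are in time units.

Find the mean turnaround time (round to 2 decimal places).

Timeline: | 200 0-8 | 201 8-10 | 202 10-15 | 205 15-19 | 206 19-25 | 204 25-32 | 203 32-42 |
Completion: 200=8  201=10  202=15  203=42  204=32  205=19  206=25
Turnaround times: 200=8, 201=9, 202=11, 203=33, 204=21, 205=6, 206=12
Average turnaround = (8+9+11+33+21+6+12) / 7 = 100/7 = 14.29

14.29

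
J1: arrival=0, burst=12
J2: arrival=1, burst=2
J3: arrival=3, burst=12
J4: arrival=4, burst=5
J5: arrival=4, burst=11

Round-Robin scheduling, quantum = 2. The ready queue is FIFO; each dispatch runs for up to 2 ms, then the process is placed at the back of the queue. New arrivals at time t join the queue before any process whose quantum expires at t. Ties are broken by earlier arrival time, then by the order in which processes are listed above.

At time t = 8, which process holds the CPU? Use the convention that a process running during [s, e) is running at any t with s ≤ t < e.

Gantt: | J1 0-2 | J2 2-4 | J1 4-6 | J3 6-8 | J4 8-10 | J5 10-12 | J1 12-14 | J3 14-16 | J4 16-18 | J5 18-20 | J1 20-22 | J3 22-24 | J4 24-25 | J5 25-27 | J1 27-29 | J3 29-31 | J5 31-33 | J1 33-35 | J3 35-37 | J5 37-39 | J3 39-41 | J5 41-42 |
Completion: J1=35  J2=4  J3=41  J4=25  J5=42
Turnaround (C−A): J1=35  J2=3  J3=38  J4=21  J5=38

J4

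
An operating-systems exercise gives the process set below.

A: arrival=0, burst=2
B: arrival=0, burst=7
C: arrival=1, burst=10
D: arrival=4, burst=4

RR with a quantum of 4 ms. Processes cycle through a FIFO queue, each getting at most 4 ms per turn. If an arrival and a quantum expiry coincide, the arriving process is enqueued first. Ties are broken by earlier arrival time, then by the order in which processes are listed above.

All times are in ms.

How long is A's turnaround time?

2

Timeline: | A 0-2 | B 2-6 | C 6-10 | D 10-14 | B 14-17 | C 17-23 |
Completion: A=2  B=17  C=23  D=14
Turnaround (C−A): A=2  B=17  C=22  D=10
Turnaround(A) = completion − arrival = 2 − 0 = 2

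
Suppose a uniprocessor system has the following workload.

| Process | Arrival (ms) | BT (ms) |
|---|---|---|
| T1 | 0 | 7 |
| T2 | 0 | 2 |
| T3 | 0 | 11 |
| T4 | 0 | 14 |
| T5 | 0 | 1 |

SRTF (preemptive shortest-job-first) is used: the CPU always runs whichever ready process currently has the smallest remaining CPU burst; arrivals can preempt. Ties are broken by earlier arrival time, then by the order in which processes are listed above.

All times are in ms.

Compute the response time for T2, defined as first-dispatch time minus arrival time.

1

Schedule: | T5 0-1 | T2 1-3 | T1 3-10 | T3 10-21 | T4 21-35 |
Completion: T1=10  T2=3  T3=21  T4=35  T5=1
Turnaround (C−A): T1=10  T2=3  T3=21  T4=35  T5=1
Response(T2) = first start − arrival = 1 − 0 = 1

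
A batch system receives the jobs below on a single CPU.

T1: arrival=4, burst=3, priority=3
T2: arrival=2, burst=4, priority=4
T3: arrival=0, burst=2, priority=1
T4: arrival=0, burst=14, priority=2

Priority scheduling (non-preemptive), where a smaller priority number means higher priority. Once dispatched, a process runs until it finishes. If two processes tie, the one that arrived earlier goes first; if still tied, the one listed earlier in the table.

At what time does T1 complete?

Schedule: | T3 0-2 | T4 2-16 | T1 16-19 | T2 19-23 |
Completion: T1=19  T2=23  T3=2  T4=16
Turnaround (C−A): T1=15  T2=21  T3=2  T4=16

19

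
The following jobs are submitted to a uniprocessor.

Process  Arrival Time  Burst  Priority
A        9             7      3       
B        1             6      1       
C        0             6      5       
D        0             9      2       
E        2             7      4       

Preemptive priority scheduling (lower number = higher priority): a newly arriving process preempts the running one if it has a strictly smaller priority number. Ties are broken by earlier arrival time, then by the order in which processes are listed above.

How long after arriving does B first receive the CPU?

Timeline: | D 0-1 | B 1-7 | D 7-15 | A 15-22 | E 22-29 | C 29-35 |
Completion: A=22  B=7  C=35  D=15  E=29
Turnaround (C−A): A=13  B=6  C=35  D=15  E=27
Response(B) = first start − arrival = 1 − 1 = 0

0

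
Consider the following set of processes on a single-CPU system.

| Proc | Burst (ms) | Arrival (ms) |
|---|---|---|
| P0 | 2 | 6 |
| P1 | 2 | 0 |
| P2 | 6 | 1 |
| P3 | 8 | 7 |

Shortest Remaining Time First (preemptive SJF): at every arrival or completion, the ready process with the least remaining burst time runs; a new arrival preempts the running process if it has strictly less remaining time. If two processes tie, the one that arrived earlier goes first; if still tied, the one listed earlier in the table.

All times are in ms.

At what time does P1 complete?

Gantt: | P1 0-2 | P2 2-8 | P0 8-10 | P3 10-18 |
Completion: P0=10  P1=2  P2=8  P3=18
Turnaround (C−A): P0=4  P1=2  P2=7  P3=11

2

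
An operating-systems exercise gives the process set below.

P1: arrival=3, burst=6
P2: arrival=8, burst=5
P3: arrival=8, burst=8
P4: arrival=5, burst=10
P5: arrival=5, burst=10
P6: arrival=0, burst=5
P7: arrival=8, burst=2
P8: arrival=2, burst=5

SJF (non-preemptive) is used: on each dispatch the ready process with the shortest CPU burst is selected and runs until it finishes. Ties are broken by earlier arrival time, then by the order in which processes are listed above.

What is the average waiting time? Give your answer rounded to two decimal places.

Timeline: | P6 0-5 | P8 5-10 | P7 10-12 | P2 12-17 | P1 17-23 | P3 23-31 | P4 31-41 | P5 41-51 |
Completion: P1=23  P2=17  P3=31  P4=41  P5=51  P6=5  P7=12  P8=10
Turnaround (C−A): P1=20  P2=9  P3=23  P4=36  P5=46  P6=5  P7=4  P8=8
Waiting times: P1=14, P2=4, P3=15, P4=26, P5=36, P6=0, P7=2, P8=3
Average waiting = (14+4+15+26+36+0+2+3) / 8 = 100/8 = 12.50

12.50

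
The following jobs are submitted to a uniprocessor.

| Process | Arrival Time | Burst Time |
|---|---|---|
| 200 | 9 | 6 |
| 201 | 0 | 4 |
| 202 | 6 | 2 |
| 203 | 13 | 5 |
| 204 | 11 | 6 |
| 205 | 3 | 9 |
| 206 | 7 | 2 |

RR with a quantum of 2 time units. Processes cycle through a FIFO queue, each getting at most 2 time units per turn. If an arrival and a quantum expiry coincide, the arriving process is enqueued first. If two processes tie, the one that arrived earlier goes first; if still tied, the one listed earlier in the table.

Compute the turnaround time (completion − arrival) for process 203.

21

Timeline: | 201 0-4 | 205 4-6 | 202 6-8 | 205 8-10 | 206 10-12 | 200 12-14 | 205 14-16 | 204 16-18 | 203 18-20 | 200 20-22 | 205 22-24 | 204 24-26 | 203 26-28 | 200 28-30 | 205 30-31 | 204 31-33 | 203 33-34 |
Completion: 200=30  201=4  202=8  203=34  204=33  205=31  206=12
Turnaround (C−A): 200=21  201=4  202=2  203=21  204=22  205=28  206=5
Turnaround(203) = completion − arrival = 34 − 13 = 21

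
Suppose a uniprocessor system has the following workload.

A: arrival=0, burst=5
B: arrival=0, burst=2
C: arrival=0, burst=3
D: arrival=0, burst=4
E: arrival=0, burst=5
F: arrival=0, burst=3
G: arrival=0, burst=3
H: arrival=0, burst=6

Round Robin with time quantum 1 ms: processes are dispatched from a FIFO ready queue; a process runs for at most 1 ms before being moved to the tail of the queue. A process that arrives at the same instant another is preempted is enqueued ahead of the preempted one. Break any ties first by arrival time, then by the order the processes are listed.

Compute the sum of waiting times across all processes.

Gantt: | A 0-1 | B 1-2 | C 2-3 | D 3-4 | E 4-5 | F 5-6 | G 6-7 | H 7-8 | A 8-9 | B 9-10 | C 10-11 | D 11-12 | E 12-13 | F 13-14 | G 14-15 | H 15-16 | A 16-17 | C 17-18 | D 18-19 | E 19-20 | F 20-21 | G 21-22 | H 22-23 | A 23-24 | D 24-25 | E 25-26 | H 26-27 | A 27-28 | E 28-29 | H 29-31 |
Completion: A=28  B=10  C=18  D=25  E=29  F=21  G=22  H=31
Waiting = turnaround − burst: A=23, B=8, C=15, D=21, E=24, F=18, G=19, H=25
Total waiting = 23 + 8 + 15 + 21 + 24 + 18 + 19 + 25 = 153

153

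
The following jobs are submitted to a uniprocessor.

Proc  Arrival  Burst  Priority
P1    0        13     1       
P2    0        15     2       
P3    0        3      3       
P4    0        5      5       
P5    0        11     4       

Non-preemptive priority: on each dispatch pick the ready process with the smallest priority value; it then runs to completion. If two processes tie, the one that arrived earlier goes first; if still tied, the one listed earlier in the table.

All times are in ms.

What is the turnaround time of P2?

28

Gantt: | P1 0-13 | P2 13-28 | P3 28-31 | P5 31-42 | P4 42-47 |
Completion: P1=13  P2=28  P3=31  P4=47  P5=42
Turnaround (C−A): P1=13  P2=28  P3=31  P4=47  P5=42
Turnaround(P2) = completion − arrival = 28 − 0 = 28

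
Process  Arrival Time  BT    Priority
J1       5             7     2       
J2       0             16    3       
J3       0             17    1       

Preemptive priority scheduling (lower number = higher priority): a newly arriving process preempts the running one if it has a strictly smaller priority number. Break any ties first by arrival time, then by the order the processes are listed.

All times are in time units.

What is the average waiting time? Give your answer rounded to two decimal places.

Gantt: | J3 0-17 | J1 17-24 | J2 24-40 |
Completion: J1=24  J2=40  J3=17
Waiting times: J1=12, J2=24, J3=0
Average waiting = (12+24+0) / 3 = 36/3 = 12.00

12.00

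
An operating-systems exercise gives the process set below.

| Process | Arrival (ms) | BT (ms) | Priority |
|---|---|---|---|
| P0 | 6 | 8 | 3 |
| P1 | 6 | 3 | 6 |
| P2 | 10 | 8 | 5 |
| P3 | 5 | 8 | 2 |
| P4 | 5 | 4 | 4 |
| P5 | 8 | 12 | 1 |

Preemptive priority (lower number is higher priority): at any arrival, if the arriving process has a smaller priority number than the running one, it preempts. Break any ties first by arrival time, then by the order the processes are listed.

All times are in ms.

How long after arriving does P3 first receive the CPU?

0

Gantt: | idle 0-5 | P3 5-8 | P5 8-20 | P3 20-25 | P0 25-33 | P4 33-37 | P2 37-45 | P1 45-48 |
Completion: P0=33  P1=48  P2=45  P3=25  P4=37  P5=20
Turnaround (C−A): P0=27  P1=42  P2=35  P3=20  P4=32  P5=12
Response(P3) = first start − arrival = 5 − 5 = 0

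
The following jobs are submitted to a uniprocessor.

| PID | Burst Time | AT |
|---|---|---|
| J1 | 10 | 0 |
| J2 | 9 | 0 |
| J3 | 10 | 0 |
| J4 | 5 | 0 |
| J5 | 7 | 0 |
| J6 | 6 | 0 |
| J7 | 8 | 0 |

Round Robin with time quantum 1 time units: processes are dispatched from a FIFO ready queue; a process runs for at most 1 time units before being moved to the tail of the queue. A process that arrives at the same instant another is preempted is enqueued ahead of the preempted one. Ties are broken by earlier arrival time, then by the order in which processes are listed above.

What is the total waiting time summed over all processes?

Timeline: | J1 0-1 | J2 1-2 | J3 2-3 | J4 3-4 | J5 4-5 | J6 5-6 | J7 6-7 | J1 7-8 | J2 8-9 | J3 9-10 | J4 10-11 | J5 11-12 | J6 12-13 | J7 13-14 | J1 14-15 | J2 15-16 | J3 16-17 | J4 17-18 | J5 18-19 | J6 19-20 | J7 20-21 | J1 21-22 | J2 22-23 | J3 23-24 | J4 24-25 | J5 25-26 | J6 26-27 | J7 27-28 | J1 28-29 | J2 29-30 | J3 30-31 | J4 31-32 | J5 32-33 | J6 33-34 | J7 34-35 | J1 35-36 | J2 36-37 | J3 37-38 | J5 38-39 | J6 39-40 | J7 40-41 | J1 41-42 | J2 42-43 | J3 43-44 | J5 44-45 | J7 45-46 | J1 46-47 | J2 47-48 | J3 48-49 | J7 49-50 | J1 50-51 | J2 51-52 | J3 52-53 | J1 53-54 | J3 54-55 |
Completion: J1=54  J2=52  J3=55  J4=32  J5=45  J6=40  J7=50
Turnaround (C−A): J1=54  J2=52  J3=55  J4=32  J5=45  J6=40  J7=50
Waiting = turnaround − burst: J1=44, J2=43, J3=45, J4=27, J5=38, J6=34, J7=42
Total waiting = 44 + 43 + 45 + 27 + 38 + 34 + 42 = 273

273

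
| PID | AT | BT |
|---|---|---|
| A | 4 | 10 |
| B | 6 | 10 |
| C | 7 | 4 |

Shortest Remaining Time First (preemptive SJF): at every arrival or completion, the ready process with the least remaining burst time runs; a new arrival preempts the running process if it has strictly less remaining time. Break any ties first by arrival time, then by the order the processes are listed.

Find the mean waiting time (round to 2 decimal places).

5.33

Schedule: | idle 0-4 | A 4-7 | C 7-11 | A 11-18 | B 18-28 |
Completion: A=18  B=28  C=11
Turnaround (C−A): A=14  B=22  C=4
Waiting times: A=4, B=12, C=0
Average waiting = (4+12+0) / 3 = 16/3 = 5.33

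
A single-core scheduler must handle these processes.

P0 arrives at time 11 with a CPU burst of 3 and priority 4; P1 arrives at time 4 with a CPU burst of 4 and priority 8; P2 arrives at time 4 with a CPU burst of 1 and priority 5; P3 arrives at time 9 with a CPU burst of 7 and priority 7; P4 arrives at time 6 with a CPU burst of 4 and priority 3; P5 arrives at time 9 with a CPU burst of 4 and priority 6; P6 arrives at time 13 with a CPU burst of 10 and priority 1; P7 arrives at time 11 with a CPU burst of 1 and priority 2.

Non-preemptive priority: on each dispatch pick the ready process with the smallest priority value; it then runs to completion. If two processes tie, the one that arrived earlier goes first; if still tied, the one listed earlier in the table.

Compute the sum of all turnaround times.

103

Timeline: | idle 0-4 | P2 4-5 | P1 5-9 | P4 9-13 | P6 13-23 | P7 23-24 | P0 24-27 | P5 27-31 | P3 31-38 |
Completion: P0=27  P1=9  P2=5  P3=38  P4=13  P5=31  P6=23  P7=24
Turnaround (C−A): P0=16  P1=5  P2=1  P3=29  P4=7  P5=22  P6=10  P7=13
Turnaround = completion − arrival: P0=16, P1=5, P2=1, P3=29, P4=7, P5=22, P6=10, P7=13
Total turnaround = 16 + 5 + 1 + 29 + 7 + 22 + 10 + 13 = 103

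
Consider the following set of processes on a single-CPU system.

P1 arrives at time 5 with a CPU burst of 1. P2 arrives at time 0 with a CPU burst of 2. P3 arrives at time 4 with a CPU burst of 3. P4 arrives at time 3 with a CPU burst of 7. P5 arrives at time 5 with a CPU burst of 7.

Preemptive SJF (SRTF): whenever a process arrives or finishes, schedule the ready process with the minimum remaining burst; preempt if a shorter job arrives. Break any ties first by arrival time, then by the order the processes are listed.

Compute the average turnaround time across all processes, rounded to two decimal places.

6.80

Gantt: | P2 0-2 | idle 2-3 | P4 3-4 | P3 4-5 | P1 5-6 | P3 6-8 | P4 8-14 | P5 14-21 |
Completion: P1=6  P2=2  P3=8  P4=14  P5=21
Turnaround times: P1=1, P2=2, P3=4, P4=11, P5=16
Average turnaround = (1+2+4+11+16) / 5 = 34/5 = 6.80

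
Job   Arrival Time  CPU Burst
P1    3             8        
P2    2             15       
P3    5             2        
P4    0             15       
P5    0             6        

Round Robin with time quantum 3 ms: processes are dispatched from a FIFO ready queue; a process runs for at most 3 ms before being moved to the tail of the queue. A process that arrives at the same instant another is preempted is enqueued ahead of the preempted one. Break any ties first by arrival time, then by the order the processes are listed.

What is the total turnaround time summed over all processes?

Schedule: | P4 0-3 | P5 3-6 | P2 6-9 | P1 9-12 | P4 12-15 | P3 15-17 | P5 17-20 | P2 20-23 | P1 23-26 | P4 26-29 | P2 29-32 | P1 32-34 | P4 34-37 | P2 37-40 | P4 40-43 | P2 43-46 |
Completion: P1=34  P2=46  P3=17  P4=43  P5=20
Turnaround = completion − arrival: P1=31, P2=44, P3=12, P4=43, P5=20
Total turnaround = 31 + 44 + 12 + 43 + 20 = 150

150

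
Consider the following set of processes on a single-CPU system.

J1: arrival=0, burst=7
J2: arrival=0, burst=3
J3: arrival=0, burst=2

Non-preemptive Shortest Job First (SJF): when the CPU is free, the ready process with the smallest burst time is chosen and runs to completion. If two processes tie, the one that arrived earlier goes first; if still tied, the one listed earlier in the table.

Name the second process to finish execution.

Gantt: | J3 0-2 | J2 2-5 | J1 5-12 |
Completion: J1=12  J2=5  J3=2
Turnaround (C−A): J1=12  J2=5  J3=2
Finish order: J3 → J2 → J1

J2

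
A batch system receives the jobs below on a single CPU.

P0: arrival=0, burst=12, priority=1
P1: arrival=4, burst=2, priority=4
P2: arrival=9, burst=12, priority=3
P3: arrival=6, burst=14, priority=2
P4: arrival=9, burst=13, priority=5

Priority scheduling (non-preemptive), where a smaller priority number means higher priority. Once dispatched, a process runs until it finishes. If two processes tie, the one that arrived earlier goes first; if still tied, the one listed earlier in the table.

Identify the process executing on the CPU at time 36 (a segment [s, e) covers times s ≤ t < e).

P2

Schedule: | P0 0-12 | P3 12-26 | P2 26-38 | P1 38-40 | P4 40-53 |
Completion: P0=12  P1=40  P2=38  P3=26  P4=53
Turnaround (C−A): P0=12  P1=36  P2=29  P3=20  P4=44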